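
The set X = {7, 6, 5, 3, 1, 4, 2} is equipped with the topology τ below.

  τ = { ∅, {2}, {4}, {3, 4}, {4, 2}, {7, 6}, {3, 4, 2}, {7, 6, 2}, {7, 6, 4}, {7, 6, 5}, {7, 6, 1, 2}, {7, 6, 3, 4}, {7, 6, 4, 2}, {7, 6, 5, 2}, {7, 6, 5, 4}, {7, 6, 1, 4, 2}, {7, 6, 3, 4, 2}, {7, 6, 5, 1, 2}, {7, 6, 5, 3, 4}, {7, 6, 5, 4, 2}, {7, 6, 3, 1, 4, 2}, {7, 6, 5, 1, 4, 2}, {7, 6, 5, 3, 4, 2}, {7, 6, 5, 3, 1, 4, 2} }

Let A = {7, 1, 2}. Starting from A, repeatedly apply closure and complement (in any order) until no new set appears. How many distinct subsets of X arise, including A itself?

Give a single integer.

X∖A={6, 5, 3, 4}, int(X∖A)={3, 4}, hence cl(A)={7, 6, 5, 1, 2}
Orbit (k=closure, c=complement):
  1. A     = {7, 1, 2}
  2. kA    = {7, 6, 5, 1, 2}
  3. cA    = {6, 5, 3, 4}
  4. ckA   = {3, 4}
  5. kcA   = {7, 6, 5, 3, 1, 4}
  6. ckcA  = {2}
  7. kckcA = {1, 2}
  8. ckckcA = {7, 6, 5, 3, 4}
(closed under both — stop)

8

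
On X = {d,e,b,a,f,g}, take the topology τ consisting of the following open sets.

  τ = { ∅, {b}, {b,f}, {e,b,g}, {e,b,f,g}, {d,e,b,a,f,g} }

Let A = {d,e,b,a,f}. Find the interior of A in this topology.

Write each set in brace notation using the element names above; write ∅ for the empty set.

{b,f}

open subsets of A: ∅, {b}, {b,f}; so int(A) = {b,f}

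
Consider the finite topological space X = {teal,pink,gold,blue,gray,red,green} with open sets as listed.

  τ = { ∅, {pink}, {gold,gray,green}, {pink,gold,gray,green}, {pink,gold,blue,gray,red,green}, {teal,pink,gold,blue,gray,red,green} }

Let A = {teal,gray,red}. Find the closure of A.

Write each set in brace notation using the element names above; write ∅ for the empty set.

X∖A={pink,gold,blue,green}, int(X∖A)={pink}, hence cl(A)={teal,gold,blue,gray,red,green}

{teal,gold,blue,gray,red,green}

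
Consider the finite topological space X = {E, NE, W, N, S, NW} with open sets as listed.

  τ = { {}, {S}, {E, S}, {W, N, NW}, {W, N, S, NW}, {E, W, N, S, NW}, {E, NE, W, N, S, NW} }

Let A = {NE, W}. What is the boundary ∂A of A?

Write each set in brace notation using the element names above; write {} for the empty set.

interior: largest open inside A is {} (from {})
cl via duality: int({E, N, S, NW}) = {E, S}, so X∖{E, S} = {NE, W, N, NW}
cl∖int = {NE, W, N, NW}

{NE, W, N, NW}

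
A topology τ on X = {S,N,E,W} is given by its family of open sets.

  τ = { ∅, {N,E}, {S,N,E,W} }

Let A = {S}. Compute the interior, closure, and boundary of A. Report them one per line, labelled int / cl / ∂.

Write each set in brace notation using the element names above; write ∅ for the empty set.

int(A) = ∅
cl(A)  = {S,W}
∂A     = {S,W}

interior: largest open inside A is ∅ (from ∅)
cl via duality: int({N,E,W}) = {N,E}, so X∖{N,E} = {S,W}
cl∖int = {S,W}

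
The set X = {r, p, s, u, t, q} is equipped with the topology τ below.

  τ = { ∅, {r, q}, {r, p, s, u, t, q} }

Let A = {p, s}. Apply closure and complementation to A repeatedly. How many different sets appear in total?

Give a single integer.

cl via duality: int({r, u, t, q}) = {r, q}, so X∖{r, q} = {p, s, u, t}
Write k for closure, c for complement:
  1. A     = {p, s}
  2. kA    = {p, s, u, t}
  3. cA    = {r, u, t, q}
  4. ckA   = {r, q}
  5. kcA   = {r, p, s, u, t, q}
  6. ckcA  = ∅
applying k or c yields no new set

6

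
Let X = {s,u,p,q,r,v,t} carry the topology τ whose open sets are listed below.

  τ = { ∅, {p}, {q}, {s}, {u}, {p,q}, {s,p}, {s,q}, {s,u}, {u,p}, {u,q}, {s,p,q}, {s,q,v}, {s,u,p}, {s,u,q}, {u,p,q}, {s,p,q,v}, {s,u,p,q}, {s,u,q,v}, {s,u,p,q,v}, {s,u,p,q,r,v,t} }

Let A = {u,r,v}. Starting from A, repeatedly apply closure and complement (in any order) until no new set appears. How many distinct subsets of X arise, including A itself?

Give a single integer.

X∖A={s,p,q,t}, int(X∖A)={s,p,q}, hence cl(A)={u,r,v,t}
Orbit (k=closure, c=complement):
  1. A     = {u,r,v}
  2. kA    = {u,r,v,t}
  3. cA    = {s,p,q,t}
  4. ckA   = {s,p,q}
  5. kcA   = {s,p,q,r,v,t}
  6. ckcA  = {u}
  7. kckcA = {u,r,t}
  8. ckckcA = {s,p,q,v}
(closed under both — stop)

8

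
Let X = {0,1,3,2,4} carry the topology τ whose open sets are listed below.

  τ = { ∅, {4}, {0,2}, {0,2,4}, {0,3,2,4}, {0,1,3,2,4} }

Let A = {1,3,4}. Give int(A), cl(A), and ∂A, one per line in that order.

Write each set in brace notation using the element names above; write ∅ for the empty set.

open subsets of A: ∅, {4}; so int(A) = {4}
closure: X∖int(X∖A) = X∖{0,2} = {1,3,4}
∂A = {1,3,4} minus {4} = {1,3}

int(A) = {4}
cl(A)  = {1,3,4}
∂A     = {1,3}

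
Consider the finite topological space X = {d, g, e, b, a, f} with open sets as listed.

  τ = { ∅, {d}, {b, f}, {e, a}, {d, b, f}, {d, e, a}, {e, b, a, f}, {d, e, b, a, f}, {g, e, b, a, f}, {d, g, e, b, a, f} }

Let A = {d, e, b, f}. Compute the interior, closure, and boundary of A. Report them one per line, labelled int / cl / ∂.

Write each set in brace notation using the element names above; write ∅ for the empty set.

opens ⊆ A: ∅, {d}, {b, f}, {d, b, f}; union → int = {d, b, f}
complement {g, a}; its interior ∅; cl(A) = X∖∅ = {d, g, e, b, a, f}
boundary = {d, g, e, b, a, f} ∖ {d, b, f} = {g, e, a}

int(A) = {d, b, f}
cl(A)  = {d, g, e, b, a, f}
∂A     = {g, e, a}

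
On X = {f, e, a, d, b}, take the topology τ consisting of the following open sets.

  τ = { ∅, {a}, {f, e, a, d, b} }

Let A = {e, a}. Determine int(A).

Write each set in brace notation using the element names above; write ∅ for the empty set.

{a}

open subsets of A: ∅, {a}; so int(A) = {a}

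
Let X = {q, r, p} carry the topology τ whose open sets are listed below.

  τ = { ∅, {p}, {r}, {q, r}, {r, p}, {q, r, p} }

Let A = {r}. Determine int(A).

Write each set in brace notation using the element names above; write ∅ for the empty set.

U open, U⊆A: ∅, {r}. int(A) = ⋃ = {r}

{r}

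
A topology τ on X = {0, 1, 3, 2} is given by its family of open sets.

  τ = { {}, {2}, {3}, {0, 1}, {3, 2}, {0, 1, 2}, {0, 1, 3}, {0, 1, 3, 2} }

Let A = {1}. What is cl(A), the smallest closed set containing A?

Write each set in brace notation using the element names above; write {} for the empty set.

X∖A={0, 3, 2}, int(X∖A)={3, 2}, hence cl(A)={0, 1}

{0, 1}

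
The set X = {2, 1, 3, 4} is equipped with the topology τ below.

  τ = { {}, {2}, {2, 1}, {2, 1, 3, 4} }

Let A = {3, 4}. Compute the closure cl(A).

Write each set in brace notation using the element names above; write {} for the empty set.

complement {2, 1}; its interior {2, 1}; cl(A) = X∖{2, 1} = {3, 4}

{3, 4}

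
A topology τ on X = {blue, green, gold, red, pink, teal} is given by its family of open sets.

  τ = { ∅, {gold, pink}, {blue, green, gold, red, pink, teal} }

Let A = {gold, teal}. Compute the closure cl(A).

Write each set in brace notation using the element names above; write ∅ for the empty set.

{blue, green, gold, red, pink, teal}

X∖A={blue, green, red, pink}, int(X∖A)=∅, hence cl(A)={blue, green, gold, red, pink, teal}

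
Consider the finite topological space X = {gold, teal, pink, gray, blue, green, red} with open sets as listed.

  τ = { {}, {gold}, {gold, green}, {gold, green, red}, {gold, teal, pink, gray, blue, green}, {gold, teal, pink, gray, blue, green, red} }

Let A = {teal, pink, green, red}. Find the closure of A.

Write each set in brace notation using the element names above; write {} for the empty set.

complement {gold, gray, blue}; its interior {gold}; cl(A) = X∖{gold} = {teal, pink, gray, blue, green, red}

{teal, pink, gray, blue, green, red}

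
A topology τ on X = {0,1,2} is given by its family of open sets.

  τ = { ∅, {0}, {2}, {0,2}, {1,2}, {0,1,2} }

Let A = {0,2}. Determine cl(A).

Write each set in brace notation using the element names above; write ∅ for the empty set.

{0,1,2}

cl via duality: int({1}) = ∅, so X∖∅ = {0,1,2}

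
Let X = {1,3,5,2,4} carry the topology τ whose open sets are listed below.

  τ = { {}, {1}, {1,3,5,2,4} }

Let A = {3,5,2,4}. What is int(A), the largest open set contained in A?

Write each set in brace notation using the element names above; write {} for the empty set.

opens ⊆ A: {}; union → int = {}

{}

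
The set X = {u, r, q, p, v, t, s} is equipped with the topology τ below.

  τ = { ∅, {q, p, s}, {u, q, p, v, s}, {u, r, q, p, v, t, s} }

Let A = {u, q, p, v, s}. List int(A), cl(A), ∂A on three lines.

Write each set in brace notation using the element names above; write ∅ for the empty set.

opens ⊆ A: ∅, {q, p, s}, {u, q, p, v, s}; union → int = {u, q, p, v, s}
complement {r, t}; its interior ∅; cl(A) = X∖∅ = {u, r, q, p, v, t, s}
boundary = {u, r, q, p, v, t, s} ∖ {u, q, p, v, s} = {r, t}

int(A) = {u, q, p, v, s}
cl(A)  = {u, r, q, p, v, t, s}
∂A     = {r, t}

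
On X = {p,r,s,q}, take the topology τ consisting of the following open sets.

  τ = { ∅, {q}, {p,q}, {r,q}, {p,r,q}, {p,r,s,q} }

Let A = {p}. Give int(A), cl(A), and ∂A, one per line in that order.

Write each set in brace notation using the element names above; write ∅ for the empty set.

U open, U⊆A: ∅. int(A) = ⋃ = ∅
X∖A={r,s,q}, int(X∖A)={r,q}, hence cl(A)={p,s}
∂A: remove int from cl → {p,s}

int(A) = ∅
cl(A)  = {p,s}
∂A     = {p,s}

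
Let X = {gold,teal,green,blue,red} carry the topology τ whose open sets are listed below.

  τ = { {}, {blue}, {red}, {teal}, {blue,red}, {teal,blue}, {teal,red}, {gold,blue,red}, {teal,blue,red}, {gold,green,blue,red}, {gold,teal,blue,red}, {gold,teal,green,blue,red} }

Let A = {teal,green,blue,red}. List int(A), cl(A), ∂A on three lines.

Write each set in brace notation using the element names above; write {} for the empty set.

opens ⊆ A: {}, {red}, {teal}, {blue}, {teal,red}, {teal,blue}, {blue,red}, {teal,blue,red}; union → int = {teal,blue,red}
complement {gold}; its interior {}; cl(A) = X∖{} = {gold,teal,green,blue,red}
boundary = {gold,teal,green,blue,red} ∖ {teal,blue,red} = {gold,green}

int(A) = {teal,blue,red}
cl(A)  = {gold,teal,green,blue,red}
∂A     = {gold,green}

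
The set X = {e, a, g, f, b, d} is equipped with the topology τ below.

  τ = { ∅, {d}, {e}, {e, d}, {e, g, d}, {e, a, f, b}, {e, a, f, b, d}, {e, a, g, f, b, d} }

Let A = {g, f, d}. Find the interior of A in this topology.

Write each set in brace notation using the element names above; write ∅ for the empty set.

U open, U⊆A: ∅, {d}. int(A) = ⋃ = {d}

{d}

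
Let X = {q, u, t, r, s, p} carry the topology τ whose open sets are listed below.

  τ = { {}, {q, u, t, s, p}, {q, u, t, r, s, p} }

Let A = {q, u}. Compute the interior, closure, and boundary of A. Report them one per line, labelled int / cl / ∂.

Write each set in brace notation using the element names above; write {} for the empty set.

interior: largest open inside A is {} (from {})
cl via duality: int({t, r, s, p}) = {}, so X∖{} = {q, u, t, r, s, p}
cl∖int = {q, u, t, r, s, p}

int(A) = {}
cl(A)  = {q, u, t, r, s, p}
∂A     = {q, u, t, r, s, p}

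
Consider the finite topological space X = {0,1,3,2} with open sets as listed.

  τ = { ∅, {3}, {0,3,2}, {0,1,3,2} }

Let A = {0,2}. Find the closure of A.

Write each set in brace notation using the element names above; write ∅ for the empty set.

closure: X∖int(X∖A) = X∖{3} = {0,1,2}

{0,1,2}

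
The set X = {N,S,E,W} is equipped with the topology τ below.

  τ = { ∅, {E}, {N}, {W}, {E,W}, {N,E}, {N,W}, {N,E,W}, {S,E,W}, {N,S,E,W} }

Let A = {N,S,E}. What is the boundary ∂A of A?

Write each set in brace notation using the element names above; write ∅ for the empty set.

{S}

U open, U⊆A: ∅, {N}, {E}, {N,E}. int(A) = ⋃ = {N,E}
X∖A={W}, int(X∖A)={W}, hence cl(A)={N,S,E}
∂A: remove int from cl → {S}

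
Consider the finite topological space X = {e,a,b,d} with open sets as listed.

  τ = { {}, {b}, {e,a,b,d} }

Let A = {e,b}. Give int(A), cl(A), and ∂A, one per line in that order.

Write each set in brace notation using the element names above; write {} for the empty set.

int(A) = {b}
cl(A)  = {e,a,b,d}
∂A     = {e,a,d}

U open, U⊆A: {}, {b}. int(A) = ⋃ = {b}
X∖A={a,d}, int(X∖A)={}, hence cl(A)={e,a,b,d}
∂A: remove int from cl → {e,a,d}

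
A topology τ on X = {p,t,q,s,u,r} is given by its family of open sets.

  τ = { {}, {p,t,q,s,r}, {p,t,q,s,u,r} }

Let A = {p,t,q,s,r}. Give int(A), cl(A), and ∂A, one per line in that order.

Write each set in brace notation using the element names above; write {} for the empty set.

int(A) = {p,t,q,s,r}
cl(A)  = {p,t,q,s,u,r}
∂A     = {u}

open subsets of A: {}, {p,t,q,s,r}; so int(A) = {p,t,q,s,r}
closure: X∖int(X∖A) = X∖{} = {p,t,q,s,u,r}
∂A = {p,t,q,s,u,r} minus {p,t,q,s,r} = {u}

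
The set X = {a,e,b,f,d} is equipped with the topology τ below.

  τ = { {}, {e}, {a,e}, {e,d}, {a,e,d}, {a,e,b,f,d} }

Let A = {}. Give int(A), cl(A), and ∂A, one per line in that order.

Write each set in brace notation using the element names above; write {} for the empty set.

int(A) = {}
cl(A)  = {}
∂A     = {}

open subsets of A: {}; so int(A) = {}
closure: X∖int(X∖A) = X∖{a,e,b,f,d} = {}
∂A = {} minus {} = {}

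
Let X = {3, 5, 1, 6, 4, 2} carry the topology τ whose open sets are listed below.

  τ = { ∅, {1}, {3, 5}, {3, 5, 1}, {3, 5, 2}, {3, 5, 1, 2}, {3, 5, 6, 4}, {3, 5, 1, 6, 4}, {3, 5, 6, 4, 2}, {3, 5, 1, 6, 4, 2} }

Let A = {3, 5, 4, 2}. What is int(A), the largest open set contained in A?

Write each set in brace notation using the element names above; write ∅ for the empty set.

{3, 5, 2}

U open, U⊆A: ∅, {3, 5}, {3, 5, 2}. int(A) = ⋃ = {3, 5, 2}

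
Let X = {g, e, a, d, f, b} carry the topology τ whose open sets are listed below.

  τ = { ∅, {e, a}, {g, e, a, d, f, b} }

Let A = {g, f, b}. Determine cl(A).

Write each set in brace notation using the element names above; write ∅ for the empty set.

cl via duality: int({e, a, d}) = {e, a}, so X∖{e, a} = {g, d, f, b}

{g, d, f, b}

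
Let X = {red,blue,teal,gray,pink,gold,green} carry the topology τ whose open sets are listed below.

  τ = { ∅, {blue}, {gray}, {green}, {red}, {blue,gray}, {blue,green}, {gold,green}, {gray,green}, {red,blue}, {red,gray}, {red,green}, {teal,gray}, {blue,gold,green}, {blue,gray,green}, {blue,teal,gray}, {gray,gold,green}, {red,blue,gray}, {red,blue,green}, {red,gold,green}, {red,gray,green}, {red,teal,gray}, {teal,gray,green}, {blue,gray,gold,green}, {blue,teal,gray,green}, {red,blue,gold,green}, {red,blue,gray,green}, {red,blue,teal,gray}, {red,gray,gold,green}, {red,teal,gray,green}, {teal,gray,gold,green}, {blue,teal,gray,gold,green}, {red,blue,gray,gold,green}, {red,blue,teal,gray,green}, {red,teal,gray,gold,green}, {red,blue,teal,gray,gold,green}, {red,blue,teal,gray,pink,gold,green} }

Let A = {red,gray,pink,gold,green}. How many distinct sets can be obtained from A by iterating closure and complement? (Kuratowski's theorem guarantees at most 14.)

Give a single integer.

closure: X∖int(X∖A) = X∖{blue} = {red,teal,gray,pink,gold,green}
Let k=closure and c=complement:
  1. A     = {red,gray,pink,gold,green}
  2. kA    = {red,teal,gray,pink,gold,green}
  3. cA    = {blue,teal}
  4. ckA   = {blue}
  5. kcA   = {blue,teal,pink}
  6. kckA  = {blue,pink}
  7. ckcA  = {red,gray,gold,green}
  8. ckckA = {red,teal,gray,gold,green}
— saturated at 8

8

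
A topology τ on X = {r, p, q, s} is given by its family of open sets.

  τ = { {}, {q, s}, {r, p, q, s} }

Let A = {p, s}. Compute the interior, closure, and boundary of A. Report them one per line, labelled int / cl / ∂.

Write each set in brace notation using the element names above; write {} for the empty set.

int(A) = {}
cl(A)  = {r, p, q, s}
∂A     = {r, p, q, s}

U open, U⊆A: {}. int(A) = ⋃ = {}
X∖A={r, q}, int(X∖A)={}, hence cl(A)={r, p, q, s}
∂A: remove int from cl → {r, p, q, s}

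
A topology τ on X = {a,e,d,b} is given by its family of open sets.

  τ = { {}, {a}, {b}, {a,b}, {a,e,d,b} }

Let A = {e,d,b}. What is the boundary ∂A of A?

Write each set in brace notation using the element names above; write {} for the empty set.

interior: largest open inside A is {b} (from {}, {b})
cl via duality: int({a}) = {a}, so X∖{a} = {e,d,b}
cl∖int = {e,d}

{e,d}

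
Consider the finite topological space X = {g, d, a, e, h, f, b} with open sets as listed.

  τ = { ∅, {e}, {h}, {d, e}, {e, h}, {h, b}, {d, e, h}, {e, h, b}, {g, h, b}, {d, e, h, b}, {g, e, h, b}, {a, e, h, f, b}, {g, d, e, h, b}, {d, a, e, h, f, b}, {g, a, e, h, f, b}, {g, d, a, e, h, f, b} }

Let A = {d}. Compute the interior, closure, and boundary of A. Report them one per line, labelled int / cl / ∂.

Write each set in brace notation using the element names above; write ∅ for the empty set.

U open, U⊆A: ∅. int(A) = ⋃ = ∅
X∖A={g, a, e, h, f, b}, int(X∖A)={g, a, e, h, f, b}, hence cl(A)={d}
∂A: remove int from cl → {d}

int(A) = ∅
cl(A)  = {d}
∂A     = {d}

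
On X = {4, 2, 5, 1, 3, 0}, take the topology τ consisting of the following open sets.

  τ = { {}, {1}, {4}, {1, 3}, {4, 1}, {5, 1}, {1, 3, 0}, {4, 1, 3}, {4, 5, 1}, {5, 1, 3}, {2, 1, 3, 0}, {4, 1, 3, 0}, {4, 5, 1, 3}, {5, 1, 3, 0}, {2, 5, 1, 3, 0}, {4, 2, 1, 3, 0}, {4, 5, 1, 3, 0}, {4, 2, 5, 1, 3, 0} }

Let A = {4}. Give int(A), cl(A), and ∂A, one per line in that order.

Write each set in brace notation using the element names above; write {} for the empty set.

opens ⊆ A: {}, {4}; union → int = {4}
complement {2, 5, 1, 3, 0}; its interior {2, 5, 1, 3, 0}; cl(A) = X∖{2, 5, 1, 3, 0} = {4}
boundary = {4} ∖ {4} = {}

int(A) = {4}
cl(A)  = {4}
∂A     = {}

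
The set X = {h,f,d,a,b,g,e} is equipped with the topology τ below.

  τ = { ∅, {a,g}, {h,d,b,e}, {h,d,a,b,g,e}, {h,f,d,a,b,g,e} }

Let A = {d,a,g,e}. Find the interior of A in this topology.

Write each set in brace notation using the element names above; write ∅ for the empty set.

{a,g}

interior: largest open inside A is {a,g} (from ∅, {a,g})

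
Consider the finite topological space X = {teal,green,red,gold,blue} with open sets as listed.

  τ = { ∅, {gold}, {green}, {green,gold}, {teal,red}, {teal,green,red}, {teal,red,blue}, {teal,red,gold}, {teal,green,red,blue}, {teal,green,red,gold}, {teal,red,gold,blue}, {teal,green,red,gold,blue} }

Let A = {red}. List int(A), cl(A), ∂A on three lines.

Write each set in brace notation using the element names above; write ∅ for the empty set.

int(A) = ∅
cl(A)  = {teal,red,blue}
∂A     = {teal,red,blue}

U open, U⊆A: ∅. int(A) = ⋃ = ∅
X∖A={teal,green,gold,blue}, int(X∖A)={green,gold}, hence cl(A)={teal,red,blue}
∂A: remove int from cl → {teal,red,blue}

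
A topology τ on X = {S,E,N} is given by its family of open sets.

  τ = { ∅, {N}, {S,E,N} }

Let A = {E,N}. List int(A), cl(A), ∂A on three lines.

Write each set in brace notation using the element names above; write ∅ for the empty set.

int(A) = {N}
cl(A)  = {S,E,N}
∂A     = {S,E}

interior: largest open inside A is {N} (from ∅, {N})
cl via duality: int({S}) = ∅, so X∖∅ = {S,E,N}
cl∖int = {S,E}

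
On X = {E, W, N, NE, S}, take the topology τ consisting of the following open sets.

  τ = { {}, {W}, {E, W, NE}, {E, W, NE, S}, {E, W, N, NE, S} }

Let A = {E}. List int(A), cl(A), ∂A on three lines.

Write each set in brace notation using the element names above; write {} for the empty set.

int(A) = {}
cl(A)  = {E, N, NE, S}
∂A     = {E, N, NE, S}

open subsets of A: {}; so int(A) = {}
closure: X∖int(X∖A) = X∖{W} = {E, N, NE, S}
∂A = {E, N, NE, S} minus {} = {E, N, NE, S}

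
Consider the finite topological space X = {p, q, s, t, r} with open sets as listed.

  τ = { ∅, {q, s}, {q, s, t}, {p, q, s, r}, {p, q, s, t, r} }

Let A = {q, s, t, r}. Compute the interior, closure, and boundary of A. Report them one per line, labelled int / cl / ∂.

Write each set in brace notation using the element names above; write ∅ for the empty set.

int(A) = {q, s, t}
cl(A)  = {p, q, s, t, r}
∂A     = {p, r}

opens ⊆ A: ∅, {q, s}, {q, s, t}; union → int = {q, s, t}
complement {p}; its interior ∅; cl(A) = X∖∅ = {p, q, s, t, r}
boundary = {p, q, s, t, r} ∖ {q, s, t} = {p, r}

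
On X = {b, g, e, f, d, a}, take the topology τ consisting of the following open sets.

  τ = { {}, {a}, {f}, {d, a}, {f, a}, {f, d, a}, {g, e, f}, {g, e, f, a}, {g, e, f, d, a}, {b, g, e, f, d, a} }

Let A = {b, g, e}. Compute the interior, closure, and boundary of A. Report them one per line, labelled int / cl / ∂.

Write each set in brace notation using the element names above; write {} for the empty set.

opens ⊆ A: {}; union → int = {}
complement {f, d, a}; its interior {f, d, a}; cl(A) = X∖{f, d, a} = {b, g, e}
boundary = {b, g, e} ∖ {} = {b, g, e}

int(A) = {}
cl(A)  = {b, g, e}
∂A     = {b, g, e}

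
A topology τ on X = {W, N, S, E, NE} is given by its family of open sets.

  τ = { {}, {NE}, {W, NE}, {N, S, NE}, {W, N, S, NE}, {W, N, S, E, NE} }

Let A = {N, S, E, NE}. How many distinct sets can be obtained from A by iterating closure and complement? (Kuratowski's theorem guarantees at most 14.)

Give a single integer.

X∖A={W}, int(X∖A)={}, hence cl(A)={W, N, S, E, NE}
Orbit (k=closure, c=complement):
  1. A     = {N, S, E, NE}
  2. kA    = {W, N, S, E, NE}
  3. cA    = {W}
  4. ckA   = {}
  5. kcA   = {W, E}
  6. ckcA  = {N, S, NE}
(closed under both — stop)

6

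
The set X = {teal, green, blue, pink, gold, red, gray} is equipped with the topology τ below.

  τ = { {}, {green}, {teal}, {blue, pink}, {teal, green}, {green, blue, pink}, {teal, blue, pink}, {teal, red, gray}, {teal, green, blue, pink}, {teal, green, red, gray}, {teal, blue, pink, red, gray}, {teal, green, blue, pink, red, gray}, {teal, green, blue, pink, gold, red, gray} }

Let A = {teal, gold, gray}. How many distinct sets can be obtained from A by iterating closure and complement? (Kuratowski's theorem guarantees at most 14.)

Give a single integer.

8

cl via duality: int({green, blue, pink, red}) = {green, blue, pink}, so X∖{green, blue, pink} = {teal, gold, red, gray}
Write k for closure, c for complement:
  1. A     = {teal, gold, gray}
  2. kA    = {teal, gold, red, gray}
  3. cA    = {green, blue, pink, red}
  4. ckA   = {green, blue, pink}
  5. kcA   = {green, blue, pink, gold, red, gray}
  6. kckA  = {green, blue, pink, gold}
  7. ckcA  = {teal}
  8. ckckA = {teal, red, gray}
applying k or c yields no new set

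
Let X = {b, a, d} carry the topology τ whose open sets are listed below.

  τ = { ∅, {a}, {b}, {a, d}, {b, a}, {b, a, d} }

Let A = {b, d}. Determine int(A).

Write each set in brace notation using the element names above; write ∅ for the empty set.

opens ⊆ A: ∅, {b}; union → int = {b}

{b}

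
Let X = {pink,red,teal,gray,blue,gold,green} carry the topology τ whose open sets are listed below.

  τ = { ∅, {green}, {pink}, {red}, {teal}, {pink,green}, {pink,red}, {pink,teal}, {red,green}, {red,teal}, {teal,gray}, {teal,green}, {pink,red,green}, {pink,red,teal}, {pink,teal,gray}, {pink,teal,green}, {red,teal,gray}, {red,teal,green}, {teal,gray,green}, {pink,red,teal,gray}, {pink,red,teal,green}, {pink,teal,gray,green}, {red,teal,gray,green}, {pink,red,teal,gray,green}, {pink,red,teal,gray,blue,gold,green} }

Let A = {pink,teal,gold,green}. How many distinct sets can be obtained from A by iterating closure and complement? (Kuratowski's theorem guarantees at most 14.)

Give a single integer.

8

closure: X∖int(X∖A) = X∖{red} = {pink,teal,gray,blue,gold,green}
Let k=closure and c=complement:
  1. A     = {pink,teal,gold,green}
  2. kA    = {pink,teal,gray,blue,gold,green}
  3. cA    = {red,gray,blue}
  4. ckA   = {red}
  5. kcA   = {red,gray,blue,gold}
  6. kckA  = {red,blue,gold}
  7. ckcA  = {pink,teal,green}
  8. ckckA = {pink,teal,gray,green}
— saturated at 8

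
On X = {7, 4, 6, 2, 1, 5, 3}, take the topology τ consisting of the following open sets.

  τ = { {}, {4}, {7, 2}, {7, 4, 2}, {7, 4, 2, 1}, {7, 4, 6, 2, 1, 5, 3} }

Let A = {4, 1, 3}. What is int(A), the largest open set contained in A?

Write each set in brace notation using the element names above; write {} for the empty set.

opens ⊆ A: {}, {4}; union → int = {4}

{4}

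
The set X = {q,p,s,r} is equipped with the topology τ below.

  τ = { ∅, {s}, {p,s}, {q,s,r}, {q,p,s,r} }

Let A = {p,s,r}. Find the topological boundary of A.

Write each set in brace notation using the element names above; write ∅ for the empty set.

{q,r}

open subsets of A: ∅, {s}, {p,s}; so int(A) = {p,s}
closure: X∖int(X∖A) = X∖∅ = {q,p,s,r}
∂A = {q,p,s,r} minus {p,s} = {q,r}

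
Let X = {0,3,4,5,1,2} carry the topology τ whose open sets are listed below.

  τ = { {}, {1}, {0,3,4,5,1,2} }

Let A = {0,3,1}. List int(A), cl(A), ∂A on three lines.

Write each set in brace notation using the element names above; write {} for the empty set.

open subsets of A: {}, {1}; so int(A) = {1}
closure: X∖int(X∖A) = X∖{} = {0,3,4,5,1,2}
∂A = {0,3,4,5,1,2} minus {1} = {0,3,4,5,2}

int(A) = {1}
cl(A)  = {0,3,4,5,1,2}
∂A     = {0,3,4,5,2}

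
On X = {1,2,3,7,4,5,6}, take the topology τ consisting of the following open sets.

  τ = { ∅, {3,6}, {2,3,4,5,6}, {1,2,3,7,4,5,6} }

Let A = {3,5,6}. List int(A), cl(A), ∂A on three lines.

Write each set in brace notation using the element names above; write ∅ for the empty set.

int(A) = {3,6}
cl(A)  = {1,2,3,7,4,5,6}
∂A     = {1,2,7,4,5}

opens ⊆ A: ∅, {3,6}; union → int = {3,6}
complement {1,2,7,4}; its interior ∅; cl(A) = X∖∅ = {1,2,3,7,4,5,6}
boundary = {1,2,3,7,4,5,6} ∖ {3,6} = {1,2,7,4,5}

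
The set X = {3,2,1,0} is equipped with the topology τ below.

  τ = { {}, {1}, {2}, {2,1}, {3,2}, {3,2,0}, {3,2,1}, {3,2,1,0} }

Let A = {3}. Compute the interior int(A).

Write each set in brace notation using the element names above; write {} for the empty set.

{}

open subsets of A: {}; so int(A) = {}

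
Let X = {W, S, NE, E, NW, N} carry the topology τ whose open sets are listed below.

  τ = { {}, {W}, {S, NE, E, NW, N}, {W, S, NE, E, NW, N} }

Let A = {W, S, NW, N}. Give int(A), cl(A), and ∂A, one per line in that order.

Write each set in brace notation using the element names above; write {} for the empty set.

interior: largest open inside A is {W} (from {}, {W})
cl via duality: int({NE, E}) = {}, so X∖{} = {W, S, NE, E, NW, N}
cl∖int = {S, NE, E, NW, N}

int(A) = {W}
cl(A)  = {W, S, NE, E, NW, N}
∂A     = {S, NE, E, NW, N}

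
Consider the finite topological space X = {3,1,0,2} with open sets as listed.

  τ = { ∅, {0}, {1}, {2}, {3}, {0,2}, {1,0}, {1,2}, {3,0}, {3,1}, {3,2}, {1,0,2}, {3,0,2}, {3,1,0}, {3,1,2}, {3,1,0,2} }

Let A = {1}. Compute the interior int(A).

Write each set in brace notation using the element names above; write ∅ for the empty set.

interior: largest open inside A is {1} (from ∅, {1})

{1}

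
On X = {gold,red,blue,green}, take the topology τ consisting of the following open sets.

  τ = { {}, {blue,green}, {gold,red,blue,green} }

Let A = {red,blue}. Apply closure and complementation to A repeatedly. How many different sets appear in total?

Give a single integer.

4

cl via duality: int({gold,green}) = {}, so X∖{} = {gold,red,blue,green}
Write k for closure, c for complement:
  1. A     = {red,blue}
  2. kA    = {gold,red,blue,green}
  3. cA    = {gold,green}
  4. ckA   = {}
applying k or c yields no new set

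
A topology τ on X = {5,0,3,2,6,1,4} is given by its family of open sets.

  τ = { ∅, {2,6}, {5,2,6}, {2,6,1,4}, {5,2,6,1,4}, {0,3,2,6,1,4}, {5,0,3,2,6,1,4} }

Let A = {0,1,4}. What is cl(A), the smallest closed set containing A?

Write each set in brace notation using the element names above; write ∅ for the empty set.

{0,3,1,4}

complement {5,3,2,6}; its interior {5,2,6}; cl(A) = X∖{5,2,6} = {0,3,1,4}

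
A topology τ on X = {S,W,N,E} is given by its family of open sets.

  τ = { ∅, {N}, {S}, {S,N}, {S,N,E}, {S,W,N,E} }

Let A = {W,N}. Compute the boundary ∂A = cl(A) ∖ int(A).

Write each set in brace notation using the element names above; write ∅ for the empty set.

opens ⊆ A: ∅, {N}; union → int = {N}
complement {S,E}; its interior {S}; cl(A) = X∖{S} = {W,N,E}
boundary = {W,N,E} ∖ {N} = {W,E}

{W,E}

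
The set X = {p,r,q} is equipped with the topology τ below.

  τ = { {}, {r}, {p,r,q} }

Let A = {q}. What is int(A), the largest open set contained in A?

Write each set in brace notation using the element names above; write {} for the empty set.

opens ⊆ A: {}; union → int = {}

{}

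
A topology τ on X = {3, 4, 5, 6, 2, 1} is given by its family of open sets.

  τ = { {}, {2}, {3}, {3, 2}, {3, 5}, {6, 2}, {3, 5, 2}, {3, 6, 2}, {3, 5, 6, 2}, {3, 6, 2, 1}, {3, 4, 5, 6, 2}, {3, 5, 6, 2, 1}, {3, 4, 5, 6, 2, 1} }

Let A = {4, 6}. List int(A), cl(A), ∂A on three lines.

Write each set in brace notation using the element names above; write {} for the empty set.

int(A) = {}
cl(A)  = {4, 6, 1}
∂A     = {4, 6, 1}

U open, U⊆A: {}. int(A) = ⋃ = {}
X∖A={3, 5, 2, 1}, int(X∖A)={3, 5, 2}, hence cl(A)={4, 6, 1}
∂A: remove int from cl → {4, 6, 1}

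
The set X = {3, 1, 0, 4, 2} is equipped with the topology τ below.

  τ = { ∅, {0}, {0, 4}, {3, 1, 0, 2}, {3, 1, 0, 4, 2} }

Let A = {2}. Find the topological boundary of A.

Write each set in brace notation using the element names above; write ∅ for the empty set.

{3, 1, 2}

U open, U⊆A: ∅. int(A) = ⋃ = ∅
X∖A={3, 1, 0, 4}, int(X∖A)={0, 4}, hence cl(A)={3, 1, 2}
∂A: remove int from cl → {3, 1, 2}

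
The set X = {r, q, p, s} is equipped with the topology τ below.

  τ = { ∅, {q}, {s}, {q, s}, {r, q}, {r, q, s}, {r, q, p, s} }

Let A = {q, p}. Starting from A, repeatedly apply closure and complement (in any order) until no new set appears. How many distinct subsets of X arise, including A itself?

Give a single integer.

closure: X∖int(X∖A) = X∖{s} = {r, q, p}
Let k=closure and c=complement:
  1. A     = {q, p}
  2. kA    = {r, q, p}
  3. cA    = {r, s}
  4. ckA   = {s}
  5. kcA   = {r, p, s}
  6. kckA  = {p, s}
  7. ckcA  = {q}
  8. ckckA = {r, q}
— saturated at 8

8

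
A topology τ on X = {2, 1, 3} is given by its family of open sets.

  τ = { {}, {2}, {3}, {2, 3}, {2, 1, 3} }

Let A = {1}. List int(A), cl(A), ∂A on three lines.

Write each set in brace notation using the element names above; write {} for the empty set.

int(A) = {}
cl(A)  = {1}
∂A     = {1}

U open, U⊆A: {}. int(A) = ⋃ = {}
X∖A={2, 3}, int(X∖A)={2, 3}, hence cl(A)={1}
∂A: remove int from cl → {1}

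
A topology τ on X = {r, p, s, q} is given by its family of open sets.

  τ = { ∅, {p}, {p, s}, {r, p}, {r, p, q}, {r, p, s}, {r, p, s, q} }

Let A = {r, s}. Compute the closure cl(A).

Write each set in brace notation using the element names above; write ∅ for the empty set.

complement {p, q}; its interior {p}; cl(A) = X∖{p} = {r, s, q}

{r, s, q}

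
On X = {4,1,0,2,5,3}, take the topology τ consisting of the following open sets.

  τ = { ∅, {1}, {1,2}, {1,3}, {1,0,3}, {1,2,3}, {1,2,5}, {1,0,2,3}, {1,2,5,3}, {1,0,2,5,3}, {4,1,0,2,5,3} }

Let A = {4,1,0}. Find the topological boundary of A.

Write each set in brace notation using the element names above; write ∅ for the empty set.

interior: largest open inside A is {1} (from ∅, {1})
cl via duality: int({2,5,3}) = ∅, so X∖∅ = {4,1,0,2,5,3}
cl∖int = {4,0,2,5,3}

{4,0,2,5,3}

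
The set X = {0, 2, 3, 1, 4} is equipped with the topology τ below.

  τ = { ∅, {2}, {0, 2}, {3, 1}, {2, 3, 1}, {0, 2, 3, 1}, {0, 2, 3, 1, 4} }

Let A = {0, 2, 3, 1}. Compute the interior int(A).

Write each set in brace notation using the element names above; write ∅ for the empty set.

open subsets of A: ∅, {2}, {0, 2}, {3, 1}, {2, 3, 1}, {0, 2, 3, 1}; so int(A) = {0, 2, 3, 1}

{0, 2, 3, 1}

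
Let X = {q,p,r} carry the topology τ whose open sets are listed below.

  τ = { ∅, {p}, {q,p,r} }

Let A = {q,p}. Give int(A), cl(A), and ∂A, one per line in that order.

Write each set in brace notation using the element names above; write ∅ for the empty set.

int(A) = {p}
cl(A)  = {q,p,r}
∂A     = {q,r}

open subsets of A: ∅, {p}; so int(A) = {p}
closure: X∖int(X∖A) = X∖∅ = {q,p,r}
∂A = {q,p,r} minus {p} = {q,r}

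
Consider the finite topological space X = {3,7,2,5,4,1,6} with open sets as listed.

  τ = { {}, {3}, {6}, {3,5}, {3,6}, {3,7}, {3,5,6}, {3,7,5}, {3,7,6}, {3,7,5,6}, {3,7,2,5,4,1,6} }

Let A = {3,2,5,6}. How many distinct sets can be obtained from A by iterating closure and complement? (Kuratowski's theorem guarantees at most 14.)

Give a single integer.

6

complement {7,4,1}; its interior {}; cl(A) = X∖{} = {3,7,2,5,4,1,6}
With k = closure, c = complement:
  1. A     = {3,2,5,6}
  2. kA    = {3,7,2,5,4,1,6}
  3. cA    = {7,4,1}
  4. ckA   = {}
  5. kcA   = {7,2,4,1}
  6. ckcA  = {3,5,6}
k, c of each give nothing new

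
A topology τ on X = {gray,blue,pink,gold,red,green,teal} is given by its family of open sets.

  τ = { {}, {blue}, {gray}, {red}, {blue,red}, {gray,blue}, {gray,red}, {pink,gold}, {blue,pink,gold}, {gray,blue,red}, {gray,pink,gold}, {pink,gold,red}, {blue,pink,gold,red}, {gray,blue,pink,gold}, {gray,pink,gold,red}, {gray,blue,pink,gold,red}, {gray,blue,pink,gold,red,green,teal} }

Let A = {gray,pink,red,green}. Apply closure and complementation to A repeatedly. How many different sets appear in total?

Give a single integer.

cl via duality: int({blue,gold,teal}) = {blue}, so X∖{blue} = {gray,pink,gold,red,green,teal}
Write k for closure, c for complement:
  1. A     = {gray,pink,red,green}
  2. kA    = {gray,pink,gold,red,green,teal}
  3. cA    = {blue,gold,teal}
  4. ckA   = {blue}
  5. kcA   = {blue,pink,gold,green,teal}
  6. kckA  = {blue,green,teal}
  7. ckcA  = {gray,red}
  8. ckckA = {gray,pink,gold,red}
  9. kckcA = {gray,red,green,teal}
  10. ckckcA = {blue,pink,gold}
applying k or c yields no new set

10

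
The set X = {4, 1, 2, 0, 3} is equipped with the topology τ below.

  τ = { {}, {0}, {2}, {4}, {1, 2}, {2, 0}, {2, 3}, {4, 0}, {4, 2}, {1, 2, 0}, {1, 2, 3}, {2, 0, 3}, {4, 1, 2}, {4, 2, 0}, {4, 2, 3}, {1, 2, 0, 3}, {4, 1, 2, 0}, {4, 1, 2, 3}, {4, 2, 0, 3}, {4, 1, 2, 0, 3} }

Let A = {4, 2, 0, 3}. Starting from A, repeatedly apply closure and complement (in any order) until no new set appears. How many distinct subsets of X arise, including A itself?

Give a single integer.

closure: X∖int(X∖A) = X∖{} = {4, 1, 2, 0, 3}
Let k=closure and c=complement:
  1. A     = {4, 2, 0, 3}
  2. kA    = {4, 1, 2, 0, 3}
  3. cA    = {1}
  4. ckA   = {}
— saturated at 4

4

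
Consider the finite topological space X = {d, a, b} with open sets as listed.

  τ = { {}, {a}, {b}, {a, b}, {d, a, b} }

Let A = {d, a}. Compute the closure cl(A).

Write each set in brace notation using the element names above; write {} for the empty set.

{d, a}

X∖A={b}, int(X∖A)={b}, hence cl(A)={d, a}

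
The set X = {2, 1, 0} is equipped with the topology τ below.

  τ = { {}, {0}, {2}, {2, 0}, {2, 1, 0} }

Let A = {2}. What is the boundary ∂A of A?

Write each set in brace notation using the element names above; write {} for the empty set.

opens ⊆ A: {}, {2}; union → int = {2}
complement {1, 0}; its interior {0}; cl(A) = X∖{0} = {2, 1}
boundary = {2, 1} ∖ {2} = {1}

{1}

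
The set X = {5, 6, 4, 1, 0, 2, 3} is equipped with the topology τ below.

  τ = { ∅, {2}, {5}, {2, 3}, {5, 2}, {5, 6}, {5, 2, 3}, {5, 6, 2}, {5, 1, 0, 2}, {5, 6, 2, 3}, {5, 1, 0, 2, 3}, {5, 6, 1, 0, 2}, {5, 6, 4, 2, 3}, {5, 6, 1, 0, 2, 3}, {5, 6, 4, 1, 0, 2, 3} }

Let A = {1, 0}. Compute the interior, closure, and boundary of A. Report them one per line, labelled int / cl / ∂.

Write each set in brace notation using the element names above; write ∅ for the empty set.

int(A) = ∅
cl(A)  = {1, 0}
∂A     = {1, 0}

U open, U⊆A: ∅. int(A) = ⋃ = ∅
X∖A={5, 6, 4, 2, 3}, int(X∖A)={5, 6, 4, 2, 3}, hence cl(A)={1, 0}
∂A: remove int from cl → {1, 0}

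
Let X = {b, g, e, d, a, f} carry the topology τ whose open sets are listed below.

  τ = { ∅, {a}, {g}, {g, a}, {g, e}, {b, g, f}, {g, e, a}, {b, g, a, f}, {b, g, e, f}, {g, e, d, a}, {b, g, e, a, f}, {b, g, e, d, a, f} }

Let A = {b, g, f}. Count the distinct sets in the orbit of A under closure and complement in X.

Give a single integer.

complement {e, d, a}; its interior {a}; cl(A) = X∖{a} = {b, g, e, d, f}
With k = closure, c = complement:
  1. A     = {b, g, f}
  2. kA    = {b, g, e, d, f}
  3. cA    = {e, d, a}
  4. ckA   = {a}
  5. kckA  = {d, a}
  6. ckckA = {b, g, e, f}
k, c of each give nothing new

6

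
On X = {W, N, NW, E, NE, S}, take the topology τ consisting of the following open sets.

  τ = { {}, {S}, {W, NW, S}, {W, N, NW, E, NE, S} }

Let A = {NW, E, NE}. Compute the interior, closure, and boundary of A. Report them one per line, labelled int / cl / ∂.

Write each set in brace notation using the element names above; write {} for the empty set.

interior: largest open inside A is {} (from {})
cl via duality: int({W, N, S}) = {S}, so X∖{S} = {W, N, NW, E, NE}
cl∖int = {W, N, NW, E, NE}

int(A) = {}
cl(A)  = {W, N, NW, E, NE}
∂A     = {W, N, NW, E, NE}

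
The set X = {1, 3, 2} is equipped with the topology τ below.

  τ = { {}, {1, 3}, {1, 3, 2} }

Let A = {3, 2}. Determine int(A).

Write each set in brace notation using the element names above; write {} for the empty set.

{}

U open, U⊆A: {}. int(A) = ⋃ = {}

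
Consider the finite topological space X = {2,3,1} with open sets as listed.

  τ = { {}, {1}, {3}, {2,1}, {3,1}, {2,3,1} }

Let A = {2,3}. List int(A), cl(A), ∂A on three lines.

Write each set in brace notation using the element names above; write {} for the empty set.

int(A) = {3}
cl(A)  = {2,3}
∂A     = {2}

interior: largest open inside A is {3} (from {}, {3})
cl via duality: int({1}) = {1}, so X∖{1} = {2,3}
cl∖int = {2}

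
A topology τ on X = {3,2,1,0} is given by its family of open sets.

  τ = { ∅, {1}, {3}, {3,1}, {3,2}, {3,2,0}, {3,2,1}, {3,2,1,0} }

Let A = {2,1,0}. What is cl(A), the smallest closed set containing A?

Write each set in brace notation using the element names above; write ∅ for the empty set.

cl via duality: int({3}) = {3}, so X∖{3} = {2,1,0}

{2,1,0}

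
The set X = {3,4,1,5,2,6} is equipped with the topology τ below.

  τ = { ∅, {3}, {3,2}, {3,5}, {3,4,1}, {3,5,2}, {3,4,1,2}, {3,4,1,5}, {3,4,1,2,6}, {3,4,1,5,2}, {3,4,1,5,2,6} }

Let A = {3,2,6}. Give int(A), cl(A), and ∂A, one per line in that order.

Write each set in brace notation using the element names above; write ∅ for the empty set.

int(A) = {3,2}
cl(A)  = {3,4,1,5,2,6}
∂A     = {4,1,5,6}

open subsets of A: ∅, {3}, {3,2}; so int(A) = {3,2}
closure: X∖int(X∖A) = X∖∅ = {3,4,1,5,2,6}
∂A = {3,4,1,5,2,6} minus {3,2} = {4,1,5,6}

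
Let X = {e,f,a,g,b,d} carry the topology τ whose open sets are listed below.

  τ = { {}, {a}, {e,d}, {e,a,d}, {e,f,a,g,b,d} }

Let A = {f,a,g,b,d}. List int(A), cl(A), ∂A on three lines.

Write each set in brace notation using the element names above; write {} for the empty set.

U open, U⊆A: {}, {a}. int(A) = ⋃ = {a}
X∖A={e}, int(X∖A)={}, hence cl(A)={e,f,a,g,b,d}
∂A: remove int from cl → {e,f,g,b,d}

int(A) = {a}
cl(A)  = {e,f,a,g,b,d}
∂A     = {e,f,g,b,d}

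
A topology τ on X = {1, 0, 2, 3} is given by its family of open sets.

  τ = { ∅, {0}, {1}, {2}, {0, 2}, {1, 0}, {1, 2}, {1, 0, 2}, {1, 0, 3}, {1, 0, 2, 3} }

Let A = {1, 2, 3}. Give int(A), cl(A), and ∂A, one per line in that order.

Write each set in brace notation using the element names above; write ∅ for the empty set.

interior: largest open inside A is {1, 2} (from ∅, {2}, {1}, {1, 2})
cl via duality: int({0}) = {0}, so X∖{0} = {1, 2, 3}
cl∖int = {3}

int(A) = {1, 2}
cl(A)  = {1, 2, 3}
∂A     = {3}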